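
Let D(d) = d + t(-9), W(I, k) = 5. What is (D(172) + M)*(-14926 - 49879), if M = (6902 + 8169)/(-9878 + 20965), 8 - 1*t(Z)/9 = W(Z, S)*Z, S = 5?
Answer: -467278655870/11087 ≈ -4.2147e+7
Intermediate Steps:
t(Z) = 72 - 45*Z
M = 15071/11087 ≈ 1.3593
D(d) = 477 + d (D(d) = d + (72 - 45*(-9)) = d + (72 + 405) = d + 477 = 477 + d)
(D(172) + M)*(-14926 - 49879) = ((477 + 172) + 15071/11087)*(-14926 - 49879) = (649 + 15071/11087)*(-64805) = (7210534/11087)*(-64805) = -467278655870/11087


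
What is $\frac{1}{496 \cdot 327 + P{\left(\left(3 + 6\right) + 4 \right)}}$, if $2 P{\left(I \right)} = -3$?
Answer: $\frac{2}{324381} \approx 6.1656 \cdot 10^{-6}$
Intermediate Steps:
$P{\left(I \right)} = - \frac{3}{2}$ ($P{\left(I \right)} = \frac{1}{2} \left(-3\right) = - \frac{3}{2}$)
$\frac{1}{496 \cdot 327 + P{\left(\left(3 + 6\right) + 4 \right)}} = \frac{1}{496 \cdot 327 - \frac{3}{2}} = \frac{1}{162192 - \frac{3}{2}} = \frac{1}{\frac{324381}{2}} = \frac{2}{324381}$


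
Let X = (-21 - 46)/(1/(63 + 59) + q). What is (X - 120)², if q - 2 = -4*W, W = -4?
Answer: 73882850596/4826809 ≈ 15307.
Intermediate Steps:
q = 18 (q = 2 - 4*(-4) = 2 + 16 = 18)
X = -8174/2197 (X = (-21 - 46)/(1/(63 + 59) + 18) = -67/(1/122 + 18) = -67/2197/122 = -67*122/2197 = -8174/2197 ≈ -3.7205)
(X - 120)² = (-8174/2197 - 120)² = (-271814/2197)² = 73882850596/4826809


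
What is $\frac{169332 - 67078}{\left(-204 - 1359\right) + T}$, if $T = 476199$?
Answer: $\frac{51127}{237318} \approx 0.21544$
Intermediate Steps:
$\frac{169332 - 67078}{\left(-204 - 1359\right) + T} = \frac{169332 - 67078}{\left(-204 - 1359\right) + 476199} = \frac{102254}{\left(-204 - 1359\right) + 476199} = \frac{102254}{-1563 + 476199} = \frac{102254}{474636} = 102254 \cdot \frac{1}{474636} = \frac{51127}{237318}$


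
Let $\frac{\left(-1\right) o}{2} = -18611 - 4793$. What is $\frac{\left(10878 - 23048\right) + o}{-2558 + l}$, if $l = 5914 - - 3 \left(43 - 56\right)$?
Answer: $\frac{34638}{3317} \approx 10.443$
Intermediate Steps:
$l = 5875$ ($l = 5914 - \left(-3\right) \left(-13\right) = 5914 - 39 = 5875$)
$o = 46808$ ($o = - 2 \left(-18611 - 4793\right) = \left(-2\right) \left(-23404\right) = 46808$)
$\frac{\left(10878 - 23048\right) + o}{-2558 + l} = \frac{\left(10878 - 23048\right) + 46808}{-2558 + 5875} = \frac{-12170 + 46808}{3317} = 34638 \cdot \frac{1}{3317} = \frac{34638}{3317}$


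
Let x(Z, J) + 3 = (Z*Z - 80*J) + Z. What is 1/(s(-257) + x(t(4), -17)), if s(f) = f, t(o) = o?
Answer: 1/1120 ≈ 0.00089286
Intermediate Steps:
x(Z, J) = -3 + Z + Z**2 - 80*J (x(Z, J) = -3 + ((Z*Z - 80*J) + Z) = -3 + ((Z**2 - 80*J) + Z) = -3 + (Z + Z**2 - 80*J) = -3 + Z + Z**2 - 80*J)
1/(s(-257) + x(t(4), -17)) = 1/(-257 + (-3 + 4 + 4**2 - 80*(-17))) = 1/(-257 + (-3 + 4 + 16 + 1360)) = 1/(-257 + 1377) = 1/1120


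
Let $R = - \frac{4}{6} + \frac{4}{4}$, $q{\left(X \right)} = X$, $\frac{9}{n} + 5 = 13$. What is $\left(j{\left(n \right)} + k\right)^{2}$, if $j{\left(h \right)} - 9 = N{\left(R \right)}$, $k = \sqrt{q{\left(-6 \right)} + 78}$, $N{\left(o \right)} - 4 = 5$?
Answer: $396 + 216 \sqrt{2} \approx 701.47$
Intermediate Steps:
$n = \frac{9}{8}$ ($n = \frac{9}{-5 + 13} = \frac{9}{8} \approx 1.125$)
$R = \frac{1}{3}$ ($R = \left(-4\right) \frac{1}{6} + 4 \cdot \frac{1}{4} = - \frac{2}{3} + 1 = \frac{1}{3} \approx 0.33333$)
$N{\left(o \right)} = 9$ ($N{\left(o \right)} = 4 + 5 = 9$)
$k = 6 \sqrt{2}$ ($k = \sqrt{-6 + 78} = \sqrt{72} = 6 \sqrt{2} \approx 8.4853$)
$j{\left(h \right)} = 18$ ($j{\left(h \right)} = 9 + 9 = 18$)
$\left(j{\left(n \right)} + k\right)^{2} = \left(18 + 6 \sqrt{2}\right)^{2}$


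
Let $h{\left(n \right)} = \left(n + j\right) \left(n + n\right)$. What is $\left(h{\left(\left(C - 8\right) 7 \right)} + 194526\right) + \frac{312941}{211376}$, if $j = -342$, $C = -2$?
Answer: $\frac{53310608397}{211376} \approx 2.5221 \cdot 10^{5}$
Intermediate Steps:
$h{\left(n \right)} = 2 n \left(-342 + n\right)$ ($h{\left(n \right)} = \left(n - 342\right) \left(n + n\right) = \left(-342 + n\right) 2 n = 2 n \left(-342 + n\right)$)
$\left(h{\left(\left(C - 8\right) 7 \right)} + 194526\right) + \frac{312941}{211376} = \left(2 \left(-2 - 8\right) 7 \left(-342 + \left(-2 - 8\right) 7\right) + 194526\right) + \frac{312941}{211376} = \left(2 \left(\left(-10\right) 7\right) \left(-342 - 70\right) + 194526\right) + 312941 \cdot \frac{1}{211376} = \left(2 \left(-70\right) \left(-342 - 70\right) + 194526\right) + \frac{312941}{211376} = \left(2 \left(-70\right) \left(-412\right) + 194526\right) + \frac{312941}{211376} = \left(57680 + 194526\right) + \frac{312941}{211376} = 252206 + \frac{312941}{211376} = \frac{53310608397}{211376}$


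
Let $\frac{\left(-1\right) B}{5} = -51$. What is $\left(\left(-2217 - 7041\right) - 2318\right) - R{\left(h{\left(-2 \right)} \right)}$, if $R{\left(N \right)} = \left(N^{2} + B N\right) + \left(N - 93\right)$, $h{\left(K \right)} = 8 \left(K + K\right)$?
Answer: $-4315$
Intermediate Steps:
$B = 255$ ($B = \left(-5\right) \left(-51\right) = 255$)
$h{\left(K \right)} = 16 K$ ($h{\left(K \right)} = 8 \cdot 2 K = 16 K$)
$R{\left(N \right)} = -93 + N^{2} + 256 N$ ($R{\left(N \right)} = \left(N^{2} + 255 N\right) + \left(N - 93\right) = \left(N^{2} + 255 N\right) + \left(-93 + N\right) = -93 + N^{2} + 256 N$)
$\left(\left(-2217 - 7041\right) - 2318\right) - R{\left(h{\left(-2 \right)} \right)} = \left(\left(-2217 - 7041\right) - 2318\right) - \left(-93 + \left(16 \left(-2\right)\right)^{2} + 256 \cdot 16 \left(-2\right)\right) = \left(-9258 - 2318\right) - \left(-93 + \left(-32\right)^{2} + 256 \left(-32\right)\right) = -11576 - \left(-93 + 1024 - 8192\right) = -11576 - -7261 = -11576 + 7261 = -4315$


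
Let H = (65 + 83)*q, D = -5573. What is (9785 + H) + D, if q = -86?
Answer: -8516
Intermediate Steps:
H = -12728 (H = (65 + 83)*(-86) = 148*(-86) = -12728)
(9785 + H) + D = (9785 - 12728) - 5573 = -2943 - 5573 = -8516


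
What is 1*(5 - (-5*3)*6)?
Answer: 95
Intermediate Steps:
1*(5 - (-5*3)*6) = 1*(5 - (-15)*6) = 1*(5 - 1*(-90)) = 1*(5 + 90) = 1*95 = 95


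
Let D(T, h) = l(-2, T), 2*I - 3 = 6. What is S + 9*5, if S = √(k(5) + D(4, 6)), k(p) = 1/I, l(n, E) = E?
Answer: 45 + √38/3 ≈ 47.055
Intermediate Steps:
I = 9/2 (I = 3/2 + (½)*6 = 3/2 + 3 = 9/2 ≈ 4.5000)
k(p) = 2/9 (k(p) = 1/(9/2) = 2/9)
D(T, h) = T
S = √38/3 (S = √(2/9 + 4) = √(38/9) = √38/3 ≈ 2.0548)
S + 9*5 = √38/3 + 9*5 = √38/3 + 45 = 45 + √38/3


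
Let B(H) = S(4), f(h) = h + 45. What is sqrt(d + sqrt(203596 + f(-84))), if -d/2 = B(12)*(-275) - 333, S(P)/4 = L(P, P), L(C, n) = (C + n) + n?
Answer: sqrt(27066 + sqrt(203557)) ≈ 165.88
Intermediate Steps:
f(h) = 45 + h
L(C, n) = C + 2*n
S(P) = 12*P (S(P) = 4*(P + 2*P) = 4*(3*P) = 12*P)
B(H) = 48 (B(H) = 12*4 = 48)
d = 27066 (d = -2*(48*(-275) - 333) = -2*(-13200 - 333) = -2*(-13533) = 27066)
sqrt(d + sqrt(203596 + f(-84))) = sqrt(27066 + sqrt(203596 + (45 - 84))) = sqrt(27066 + sqrt(203596 - 39)) = sqrt(27066 + sqrt(203557))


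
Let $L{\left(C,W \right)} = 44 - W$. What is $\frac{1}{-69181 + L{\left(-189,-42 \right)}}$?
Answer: $- \frac{1}{69095} \approx -1.4473 \cdot 10^{-5}$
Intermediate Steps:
$\frac{1}{-69181 + L{\left(-189,-42 \right)}} = \frac{1}{-69181 + \left(44 - -42\right)} = \frac{1}{-69181 + \left(44 + 42\right)} = \frac{1}{-69181 + 86} = \frac{1}{-69095} = - \frac{1}{69095}$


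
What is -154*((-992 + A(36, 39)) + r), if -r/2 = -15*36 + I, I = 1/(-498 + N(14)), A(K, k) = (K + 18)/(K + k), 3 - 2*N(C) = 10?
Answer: -342612116/25075 ≈ -13664.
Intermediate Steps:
N(C) = -7/2 (N(C) = 3/2 - ½*10 = 3/2 - 5 = -7/2)
A(K, k) = (18 + K)/(K + k)
I = -2/1003 (I = 1/(-498 - 7/2) = 1/(-1003/2) = -2/1003 ≈ -0.0019940)
r = 1083244/1003 (r = -2*(-15*36 - 2/1003) = -2*(-540 - 2/1003) = -2*(-541622/1003) = 1083244/1003 ≈ 1080.0)
-154*((-992 + A(36, 39)) + r) = -154*((-992 + (18 + 36)/(36 + 39)) + 1083244/1003) = -154*((-992 + 54/75) + 1083244/1003) = -154*((-992 + (1/75)*54) + 1083244/1003) = -154*((-992 + 18/25) + 1083244/1003) = -154*(-24782/25 + 1083244/1003) = -154*2224754/25075 = -342612116/25075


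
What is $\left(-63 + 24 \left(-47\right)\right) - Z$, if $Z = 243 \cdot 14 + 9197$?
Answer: $-13790$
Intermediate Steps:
$Z = 12599$ ($Z = 3402 + 9197 = 12599$)
$\left(-63 + 24 \left(-47\right)\right) - Z = \left(-63 + 24 \left(-47\right)\right) - 12599 = \left(-63 - 1128\right) - 12599 = -1191 - 12599 = -13790$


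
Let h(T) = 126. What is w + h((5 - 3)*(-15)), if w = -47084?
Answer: -46958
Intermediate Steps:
w + h((5 - 3)*(-15)) = -47084 + 126 = -46958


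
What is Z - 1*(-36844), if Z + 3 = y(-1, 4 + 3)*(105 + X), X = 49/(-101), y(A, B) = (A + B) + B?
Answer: 3858169/101 ≈ 38200.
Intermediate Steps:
y(A, B) = A + 2*B
X = -49/101 (X = 49*(-1/101) = -49/101 ≈ -0.48515)
Z = 136925/101 (Z = -3 + (-1 + 2*(4 + 3))*(105 - 49/101) = -3 + (-1 + 2*7)*(10556/101) = -3 + (-1 + 14)*(10556/101) = -3 + 13*(10556/101) = -3 + 137228/101 = 136925/101 ≈ 1355.7)
Z - 1*(-36844) = 136925/101 - 1*(-36844) = 136925/101 + 36844 = 3858169/101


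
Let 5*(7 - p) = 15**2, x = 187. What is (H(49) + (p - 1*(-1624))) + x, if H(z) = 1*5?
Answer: 1778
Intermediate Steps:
H(z) = 5
p = -38 (p = 7 - 1/5*15**2 = 7 - 1/5*225 = 7 - 45 = -38)
(H(49) + (p - 1*(-1624))) + x = (5 + (-38 - 1*(-1624))) + 187 = (5 + (-38 + 1624)) + 187 = (5 + 1586) + 187 = 1591 + 187 = 1778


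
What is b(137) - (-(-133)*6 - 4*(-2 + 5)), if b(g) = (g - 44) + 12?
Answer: -681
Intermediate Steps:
b(g) = -32 + g (b(g) = (-44 + g) + 12 = -32 + g)
b(137) - (-(-133)*6 - 4*(-2 + 5)) = (-32 + 137) - (-(-133)*6 - 4*(-2 + 5)) = 105 - (-19*(-42) - 4*3) = 105 - (798 - 12) = 105 - 1*786 = 105 - 786 = -681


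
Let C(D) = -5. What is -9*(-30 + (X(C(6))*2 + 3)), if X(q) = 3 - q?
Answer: 99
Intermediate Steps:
-9*(-30 + (X(C(6))*2 + 3)) = -9*(-30 + ((3 - 1*(-5))*2 + 3)) = -9*(-30 + ((3 + 5)*2 + 3)) = -9*(-30 + (8*2 + 3)) = -9*(-30 + (16 + 3)) = -9*(-30 + 19) = -9*(-11) = 99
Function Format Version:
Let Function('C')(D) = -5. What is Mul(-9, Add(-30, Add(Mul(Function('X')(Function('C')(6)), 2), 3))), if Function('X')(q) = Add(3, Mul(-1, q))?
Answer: 99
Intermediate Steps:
Mul(-9, Add(-30, Add(Mul(Function('X')(Function('C')(6)), 2), 3))) = Mul(-9, Add(-30, Add(Mul(Add(3, Mul(-1, -5)), 2), 3))) = Mul(-9, Add(-30, Add(Mul(Add(3, 5), 2), 3))) = Mul(-9, Add(-30, Add(Mul(8, 2), 3))) = Mul(-9, Add(-30, Add(16, 3))) = Mul(-9, Add(-30, 19)) = Mul(-9, -11) = 99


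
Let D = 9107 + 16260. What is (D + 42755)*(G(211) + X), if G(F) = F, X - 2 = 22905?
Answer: 1574844396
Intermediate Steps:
X = 22907 (X = 2 + 22905 = 22907)
D = 25367
(D + 42755)*(G(211) + X) = (25367 + 42755)*(211 + 22907) = 68122*23118 = 1574844396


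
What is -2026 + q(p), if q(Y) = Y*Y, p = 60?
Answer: 1574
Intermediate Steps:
q(Y) = Y²
-2026 + q(p) = -2026 + 60² = -2026 + 3600 = 1574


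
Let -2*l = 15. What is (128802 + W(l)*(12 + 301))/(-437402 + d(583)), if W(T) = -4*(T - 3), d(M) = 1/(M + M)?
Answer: -18390152/56667859 ≈ -0.32453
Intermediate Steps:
l = -15/2 (l = -1/2*15 = -15/2 ≈ -7.5000)
d(M) = 1/(2*M)
W(T) = 12 - 4*T (W(T) = -4*(-3 + T) = 12 - 4*T)
(128802 + W(l)*(12 + 301))/(-437402 + d(583)) = (128802 + (12 - 4*(-15/2))*(12 + 301))/(-437402 + (1/2)/583) = (128802 + (12 + 30)*313)/(-437402 + (1/2)*(1/583)) = (128802 + 42*313)/(-437402 + 1/1166) = (128802 + 13146)/(-510010731/1166) = 141948*(-1166/510010731) = -18390152/56667859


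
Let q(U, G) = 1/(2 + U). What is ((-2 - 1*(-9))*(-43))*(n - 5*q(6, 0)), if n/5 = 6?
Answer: -70735/8 ≈ -8841.9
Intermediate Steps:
n = 30 (n = 5*6 = 30)
((-2 - 1*(-9))*(-43))*(n - 5*q(6, 0)) = ((-2 - 1*(-9))*(-43))*(30 - 5/(2 + 6)) = ((-2 + 9)*(-43))*(30 - 5/8) = (7*(-43))*(30 - 5*1/8) = -301*(30 - 5/8) = -301*235/8 = -70735/8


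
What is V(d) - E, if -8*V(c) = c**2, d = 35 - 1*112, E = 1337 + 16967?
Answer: -152361/8 ≈ -19045.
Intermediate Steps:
E = 18304
d = -77 (d = 35 - 112 = -77)
V(c) = -c**2/8
V(d) - E = -1/8*(-77)**2 - 1*18304 = -1/8*5929 - 18304 = -5929/8 - 18304 = -152361/8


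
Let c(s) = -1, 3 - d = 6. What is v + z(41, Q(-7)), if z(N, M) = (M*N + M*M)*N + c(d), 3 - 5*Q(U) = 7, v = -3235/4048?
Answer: -133620347/101200 ≈ -1320.4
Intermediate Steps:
v = -3235/4048 (v = -3235*1/4048 = -3235/4048 ≈ -0.79916)
d = -3 (d = 3 - 1*6 = 3 - 6 = -3)
Q(U) = -4/5 (Q(U) = 3/5 - 1/5*7 = 3/5 - 7/5 = -4/5)
z(N, M) = -1 + N*(M**2 + M*N) (z(N, M) = (M*N + M*M)*N - 1 = (M*N + M**2)*N - 1 = (M**2 + M*N)*N - 1 = N*(M**2 + M*N) - 1 = -1 + N*(M**2 + M*N))
v + z(41, Q(-7)) = -3235/4048 + (-1 - 4/5*41**2 + 41*(-4/5)**2) = -3235/4048 + (-1 - 4/5*1681 + 41*(16/25)) = -3235/4048 + (-1 - 6724/5 + 656/25) = -3235/4048 - 32989/25 = -133620347/101200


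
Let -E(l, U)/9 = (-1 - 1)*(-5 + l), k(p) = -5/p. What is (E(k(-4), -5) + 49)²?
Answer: 1369/4 ≈ 342.25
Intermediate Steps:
E(l, U) = -90 + 18*l (E(l, U) = -9*(-1 - 1)*(-5 + l) = -(-18)*(-5 + l) = -9*(10 - 2*l) = -90 + 18*l)
(E(k(-4), -5) + 49)² = ((-90 + 18*(-5/(-4))) + 49)² = ((-90 + 18*(-5*(-¼))) + 49)² = ((-90 + 18*(5/4)) + 49)² = ((-90 + 45/2) + 49)² = (-135/2 + 49)² = (-37/2)² = 1369/4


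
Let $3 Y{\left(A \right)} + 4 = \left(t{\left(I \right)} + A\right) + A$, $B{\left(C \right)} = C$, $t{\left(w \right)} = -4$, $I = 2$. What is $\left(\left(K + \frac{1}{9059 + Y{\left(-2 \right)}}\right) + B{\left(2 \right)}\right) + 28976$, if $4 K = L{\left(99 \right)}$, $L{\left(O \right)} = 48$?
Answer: $\frac{262504451}{9055} \approx 28990.0$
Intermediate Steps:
$K = 12$ ($K = \frac{1}{4} \cdot 48 = 12$)
$Y{\left(A \right)} = - \frac{8}{3} + \frac{2 A}{3}$ ($Y{\left(A \right)} = - \frac{4}{3} + \frac{\left(-4 + A\right) + A}{3} = - \frac{4}{3} + \frac{-4 + 2 A}{3} = - \frac{4}{3} + \left(- \frac{4}{3} + \frac{2 A}{3}\right) = - \frac{8}{3} + \frac{2 A}{3}$)
$\left(\left(K + \frac{1}{9059 + Y{\left(-2 \right)}}\right) + B{\left(2 \right)}\right) + 28976 = \left(\left(12 + \frac{1}{9059 + \left(- \frac{8}{3} + \frac{2}{3} \left(-2\right)\right)}\right) + 2\right) + 28976 = \left(\left(12 + \frac{1}{9059 - 4}\right) + 2\right) + 28976 = \left(\left(12 + \frac{1}{9055}\right) + 2\right) + 28976 = \left(\frac{108661}{9055} + 2\right) + 28976 = \frac{126771}{9055} + 28976 = \frac{262504451}{9055}$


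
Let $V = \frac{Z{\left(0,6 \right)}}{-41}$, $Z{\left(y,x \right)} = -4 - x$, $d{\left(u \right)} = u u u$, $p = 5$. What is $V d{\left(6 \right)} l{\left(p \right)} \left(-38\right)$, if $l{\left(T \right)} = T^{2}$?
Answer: $- \frac{2052000}{41} \approx -50049.0$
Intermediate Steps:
$d{\left(u \right)} = u^{3}$ ($d{\left(u \right)} = u^{2} u = u^{3}$)
$V = \frac{10}{41}$ ($V = \frac{-4 - 6}{-41} = \left(-4 - 6\right) \left(- \frac{1}{41}\right) = \left(-10\right) \left(- \frac{1}{41}\right) = \frac{10}{41} \approx 0.2439$)
$V d{\left(6 \right)} l{\left(p \right)} \left(-38\right) = \frac{10 \cdot 6^{3} \cdot 5^{2}}{41} \left(-38\right) = \frac{10 \cdot 216 \cdot 25}{41} \left(-38\right) = \frac{10}{41} \cdot 5400 \left(-38\right) = \frac{54000}{41} \left(-38\right) = - \frac{2052000}{41}$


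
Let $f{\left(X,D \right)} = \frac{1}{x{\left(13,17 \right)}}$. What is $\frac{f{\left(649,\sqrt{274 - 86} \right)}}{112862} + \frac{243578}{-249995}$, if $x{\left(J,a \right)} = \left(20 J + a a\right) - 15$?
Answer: $- \frac{14680033676029}{15066775658460} \approx -0.97433$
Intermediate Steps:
$x{\left(J,a \right)} = -15 + a^{2} + 20 J$ ($x{\left(J,a \right)} = \left(20 J + a^{2}\right) - 15 = \left(a^{2} + 20 J\right) - 15 = -15 + a^{2} + 20 J$)
$f{\left(X,D \right)} = \frac{1}{534}$ ($f{\left(X,D \right)} = \frac{1}{-15 + 17^{2} + 20 \cdot 13} = \frac{1}{-15 + 289 + 260} = \frac{1}{534}$)
$\frac{f{\left(649,\sqrt{274 - 86} \right)}}{112862} + \frac{243578}{-249995} = \frac{1}{534 \cdot 112862} + \frac{243578}{-249995} = \frac{1}{534} \cdot \frac{1}{112862} + 243578 \left(- \frac{1}{249995}\right) = \frac{1}{60268308} - \frac{243578}{249995} = - \frac{14680033676029}{15066775658460}$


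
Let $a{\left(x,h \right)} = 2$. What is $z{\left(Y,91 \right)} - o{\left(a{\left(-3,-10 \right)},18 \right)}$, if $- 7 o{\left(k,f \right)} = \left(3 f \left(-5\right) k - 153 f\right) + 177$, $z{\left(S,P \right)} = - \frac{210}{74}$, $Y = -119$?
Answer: $- \frac{116064}{259} \approx -448.12$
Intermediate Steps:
$z{\left(S,P \right)} = - \frac{105}{37}$ ($z{\left(S,P \right)} = \left(-210\right) \frac{1}{74} = - \frac{105}{37}$)
$o{\left(k,f \right)} = - \frac{177}{7} + \frac{153 f}{7} + \frac{15 f k}{7}$ ($o{\left(k,f \right)} = - \frac{\left(3 f \left(-5\right) k - 153 f\right) + 177}{7} = - \frac{\left(- 15 f k - 153 f\right) + 177}{7} = - \frac{\left(- 153 f - 15 f k\right) + 177}{7} = - \frac{177 - 153 f - 15 f k}{7} = - \frac{177}{7} + \frac{153 f}{7} + \frac{15 f k}{7}$)
$z{\left(Y,91 \right)} - o{\left(a{\left(-3,-10 \right)},18 \right)} = - \frac{105}{37} - \left(- \frac{177}{7} + \frac{153}{7} \cdot 18 + \frac{15}{7} \cdot 18 \cdot 2\right) = - \frac{105}{37} - \left(- \frac{177}{7} + \frac{2754}{7} + \frac{540}{7}\right) = - \frac{105}{37} - \frac{3117}{7} = - \frac{116064}{259}$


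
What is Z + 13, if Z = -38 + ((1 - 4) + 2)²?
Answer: -24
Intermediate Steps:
Z = -37 (Z = -38 + (-3 + 2)² = -38 + (-1)² = -38 + 1 = -37)
Z + 13 = -37 + 13 = -24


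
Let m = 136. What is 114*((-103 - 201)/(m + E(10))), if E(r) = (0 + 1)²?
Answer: -34656/137 ≈ -252.96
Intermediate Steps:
E(r) = 1 (E(r) = 1² = 1)
114*((-103 - 201)/(m + E(10))) = 114*((-103 - 201)/(136 + 1)) = 114*(-304/137) = -34656/137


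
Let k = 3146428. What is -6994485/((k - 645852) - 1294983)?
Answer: -6994485/1205593 ≈ -5.8017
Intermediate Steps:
-6994485/((k - 645852) - 1294983) = -6994485/((3146428 - 645852) - 1294983) = -6994485/(2500576 - 1294983) = -6994485/1205593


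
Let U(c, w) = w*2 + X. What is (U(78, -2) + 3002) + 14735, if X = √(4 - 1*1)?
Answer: 17733 + √3 ≈ 17735.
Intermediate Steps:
X = √3 (X = √(4 - 1) = √3 ≈ 1.7320)
U(c, w) = √3 + 2*w (U(c, w) = w*2 + √3 = 2*w + √3 = √3 + 2*w)
(U(78, -2) + 3002) + 14735 = ((√3 + 2*(-2)) + 3002) + 14735 = ((√3 - 4) + 3002) + 14735 = ((-4 + √3) + 3002) + 14735 = (2998 + √3) + 14735 = 17733 + √3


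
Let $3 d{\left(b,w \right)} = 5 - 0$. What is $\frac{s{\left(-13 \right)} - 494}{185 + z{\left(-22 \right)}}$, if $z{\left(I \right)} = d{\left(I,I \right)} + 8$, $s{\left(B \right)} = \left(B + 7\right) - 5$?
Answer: $- \frac{1515}{584} \approx -2.5942$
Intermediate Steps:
$d{\left(b,w \right)} = \frac{5}{3}$ ($d{\left(b,w \right)} = \frac{5 - 0}{3} = \frac{5 + 0}{3} = \frac{1}{3} \cdot 5 = \frac{5}{3}$)
$s{\left(B \right)} = 2 + B$ ($s{\left(B \right)} = \left(7 + B\right) - 5 = 2 + B$)
$z{\left(I \right)} = \frac{29}{3}$ ($z{\left(I \right)} = \frac{5}{3} + 8 = \frac{29}{3}$)
$\frac{s{\left(-13 \right)} - 494}{185 + z{\left(-22 \right)}} = \frac{\left(2 - 13\right) - 494}{185 + \frac{29}{3}} = \frac{-11 - 494}{\frac{584}{3}} = \left(-505\right) \frac{3}{584} = - \frac{1515}{584}$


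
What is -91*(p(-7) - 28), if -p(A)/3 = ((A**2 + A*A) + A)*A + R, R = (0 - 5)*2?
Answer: -174083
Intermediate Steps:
R = -10 (R = -5*2 = -10)
p(A) = 30 - 3*A*(A + 2*A**2) (p(A) = -3*(((A**2 + A*A) + A)*A - 10) = -3*(((A**2 + A**2) + A)*A - 10) = -3*((2*A**2 + A)*A - 10) = -3*((A + 2*A**2)*A - 10) = -3*(A*(A + 2*A**2) - 10) = -3*(-10 + A*(A + 2*A**2)) = 30 - 3*A*(A + 2*A**2))
-91*(p(-7) - 28) = -91*((30 - 6*(-7)**3 - 3*(-7)**2) - 28) = -91*((30 - 6*(-343) - 3*49) - 28) = -91*((30 + 2058 - 147) - 28) = -91*(1941 - 28) = -91*1913 = -174083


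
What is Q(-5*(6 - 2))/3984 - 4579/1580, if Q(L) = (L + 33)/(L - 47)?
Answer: -305570963/105436560 ≈ -2.8982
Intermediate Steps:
Q(L) = (33 + L)/(-47 + L)
Q(-5*(6 - 2))/3984 - 4579/1580 = ((33 - 5*(6 - 2))/(-47 - 5*(6 - 2)))/3984 - 4579/1580 = ((33 - 5*4)/(-47 - 5*4))*(1/3984) - 4579*1/1580 = ((33 - 20)/(-47 - 20))*(1/3984) - 4579/1580 = (13/(-67))*(1/3984) - 4579/1580 = -1/67*13*(1/3984) - 4579/1580 = -13/67*1/3984 - 4579/1580 = -13/266928 - 4579/1580 = -305570963/105436560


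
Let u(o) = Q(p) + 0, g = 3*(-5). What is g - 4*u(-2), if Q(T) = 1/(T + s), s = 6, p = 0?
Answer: -47/3 ≈ -15.667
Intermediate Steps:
Q(T) = 1/(6 + T) (Q(T) = 1/(T + 6) = 1/(6 + T))
g = -15
u(o) = ⅙ (u(o) = 1/(6 + 0) + 0 = 1/6 + 0 = ⅙ + 0 = ⅙)
g - 4*u(-2) = -15 - 4*⅙ = -15 - ⅔ = -47/3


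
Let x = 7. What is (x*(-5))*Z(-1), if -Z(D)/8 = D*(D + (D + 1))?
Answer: 280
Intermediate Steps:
Z(D) = -8*D*(1 + 2*D) (Z(D) = -8*D*(D + (D + 1)) = -8*D*(D + (1 + D)) = -8*D*(1 + 2*D))
(x*(-5))*Z(-1) = (7*(-5))*(-8*(-1)*(1 + 2*(-1))) = -(-280)*(-1)*(1 - 2) = -(-280)*(-1)*(-1) = -35*(-8) = 280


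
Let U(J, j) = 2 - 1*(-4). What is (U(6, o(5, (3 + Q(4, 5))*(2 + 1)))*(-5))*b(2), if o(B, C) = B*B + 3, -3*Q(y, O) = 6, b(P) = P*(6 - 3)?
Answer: -180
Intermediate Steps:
b(P) = 3*P (b(P) = P*3 = 3*P)
Q(y, O) = -2 (Q(y, O) = -1/3*6 = -2)
o(B, C) = 3 + B**2 (o(B, C) = B**2 + 3 = 3 + B**2)
U(J, j) = 6 (U(J, j) = 2 + 4 = 6)
(U(6, o(5, (3 + Q(4, 5))*(2 + 1)))*(-5))*b(2) = (6*(-5))*(3*2) = -30*6 = -180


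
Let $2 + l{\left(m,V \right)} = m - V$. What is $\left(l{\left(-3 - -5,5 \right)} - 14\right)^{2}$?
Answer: $361$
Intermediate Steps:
$l{\left(m,V \right)} = -2 + m - V$ ($l{\left(m,V \right)} = -2 - \left(V - m\right) = -2 + m - V$)
$\left(l{\left(-3 - -5,5 \right)} - 14\right)^{2} = \left(\left(-2 - -2 - 5\right) - 14\right)^{2} = \left(\left(-2 + \left(-3 + 5\right) - 5\right) - 14\right)^{2} = \left(\left(-2 + 2 - 5\right) - 14\right)^{2} = \left(-5 - 14\right)^{2} = \left(-19\right)^{2} = 361$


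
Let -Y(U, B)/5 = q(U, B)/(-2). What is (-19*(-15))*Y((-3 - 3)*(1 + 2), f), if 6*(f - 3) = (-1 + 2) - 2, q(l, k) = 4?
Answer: 2850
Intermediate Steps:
f = 17/6 (f = 3 + ((-1 + 2) - 2)/6 = 3 + (1 - 2)/6 = 3 + (⅙)*(-1) = 3 - ⅙ = 17/6 ≈ 2.8333)
Y(U, B) = 10 (Y(U, B) = -20/(-2) = -20*(-1)/2 = -5*(-2) = 10)
(-19*(-15))*Y((-3 - 3)*(1 + 2), f) = -19*(-15)*10 = 285*10 = 2850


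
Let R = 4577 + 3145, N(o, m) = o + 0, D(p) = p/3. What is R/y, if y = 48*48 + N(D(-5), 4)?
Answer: 23166/6907 ≈ 3.3540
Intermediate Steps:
D(p) = p/3 (D(p) = p*(1/3) = p/3)
N(o, m) = o
y = 6907/3 (y = 48*48 + (1/3)*(-5) = 2304 - 5/3 = 6907/3 ≈ 2302.3)
R = 7722
R/y = 7722/(6907/3) = 7722*(3/6907) = 23166/6907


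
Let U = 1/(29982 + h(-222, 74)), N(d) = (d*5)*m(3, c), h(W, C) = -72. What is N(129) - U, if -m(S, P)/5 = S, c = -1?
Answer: -289379251/29910 ≈ -9675.0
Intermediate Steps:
m(S, P) = -5*S
N(d) = -75*d (N(d) = (d*5)*(-5*3) = (5*d)*(-15) = -75*d)
U = 1/29910 (U = 1/(29982 - 72) = 1/29910 ≈ 3.3434e-5)
N(129) - U = -75*129 - 1*1/29910 = -9675 - 1/29910 = -289379251/29910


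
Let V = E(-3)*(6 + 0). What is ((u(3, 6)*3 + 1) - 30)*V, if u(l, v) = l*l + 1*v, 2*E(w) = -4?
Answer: -192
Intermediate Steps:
E(w) = -2 (E(w) = (½)*(-4) = -2)
u(l, v) = v + l² (u(l, v) = l² + v = v + l²)
V = -12 (V = -2*(6 + 0) = -2*6 = -12)
((u(3, 6)*3 + 1) - 30)*V = (((6 + 3²)*3 + 1) - 30)*(-12) = (((6 + 9)*3 + 1) - 30)*(-12) = ((15*3 + 1) - 30)*(-12) = ((45 + 1) - 30)*(-12) = (46 - 30)*(-12) = 16*(-12) = -192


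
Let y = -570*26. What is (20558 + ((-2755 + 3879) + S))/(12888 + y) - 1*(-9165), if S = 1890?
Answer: 4420802/483 ≈ 9152.8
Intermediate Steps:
y = -14820
(20558 + ((-2755 + 3879) + S))/(12888 + y) - 1*(-9165) = (20558 + ((-2755 + 3879) + 1890))/(12888 - 14820) - 1*(-9165) = (20558 + (1124 + 1890))/(-1932) + 9165 = (20558 + 3014)*(-1/1932) + 9165 = 23572*(-1/1932) + 9165 = -5893/483 + 9165 = 4420802/483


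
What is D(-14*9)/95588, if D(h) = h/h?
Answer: 1/95588 ≈ 1.0462e-5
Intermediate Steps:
D(h) = 1
D(-14*9)/95588 = 1/95588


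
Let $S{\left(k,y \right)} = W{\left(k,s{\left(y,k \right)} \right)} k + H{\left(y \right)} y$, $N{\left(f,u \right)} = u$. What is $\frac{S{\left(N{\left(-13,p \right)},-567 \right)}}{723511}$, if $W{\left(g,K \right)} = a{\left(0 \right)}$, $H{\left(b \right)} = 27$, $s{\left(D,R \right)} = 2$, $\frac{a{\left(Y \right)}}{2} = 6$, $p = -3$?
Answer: $- \frac{15345}{723511} \approx -0.021209$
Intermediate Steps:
$a{\left(Y \right)} = 12$ ($a{\left(Y \right)} = 2 \cdot 6 = 12$)
$W{\left(g,K \right)} = 12$
$S{\left(k,y \right)} = 12 k + 27 y$
$\frac{S{\left(N{\left(-13,p \right)},-567 \right)}}{723511} = \frac{12 \left(-3\right) + 27 \left(-567\right)}{723511} = \left(-36 - 15309\right) \frac{1}{723511} = \left(-15345\right) \frac{1}{723511} = - \frac{15345}{723511}$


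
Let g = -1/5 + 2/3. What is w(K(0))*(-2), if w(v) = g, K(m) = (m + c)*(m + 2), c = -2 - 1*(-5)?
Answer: -14/15 ≈ -0.93333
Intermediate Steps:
c = 3 (c = -2 + 5 = 3)
K(m) = (2 + m)*(3 + m) (K(m) = (m + 3)*(m + 2) = (3 + m)*(2 + m) = (2 + m)*(3 + m))
g = 7/15 (g = -1*⅕ + 2*(⅓) = -⅕ + ⅔ = 7/15 ≈ 0.46667)
w(v) = 7/15
w(K(0))*(-2) = (7/15)*(-2) = -14/15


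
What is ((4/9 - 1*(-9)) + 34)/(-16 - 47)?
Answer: -391/567 ≈ -0.68959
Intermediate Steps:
((4/9 - 1*(-9)) + 34)/(-16 - 47) = ((4*(⅑) + 9) + 34)/(-63) = ((4/9 + 9) + 34)*(-1/63) = (85/9 + 34)*(-1/63) = (391/9)*(-1/63) = -391/567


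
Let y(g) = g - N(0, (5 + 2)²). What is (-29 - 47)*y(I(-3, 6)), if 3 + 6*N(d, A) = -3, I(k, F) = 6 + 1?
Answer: -608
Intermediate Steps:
I(k, F) = 7
N(d, A) = -1 (N(d, A) = -½ + (⅙)*(-3) = -½ - ½ = -1)
y(g) = 1 + g (y(g) = g - 1*(-1) = g + 1 = 1 + g)
(-29 - 47)*y(I(-3, 6)) = (-29 - 47)*(1 + 7) = -76*8 = -608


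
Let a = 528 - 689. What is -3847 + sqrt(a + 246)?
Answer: -3847 + sqrt(85) ≈ -3837.8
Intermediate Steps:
a = -161
-3847 + sqrt(a + 246) = -3847 + sqrt(-161 + 246) = -3847 + sqrt(85)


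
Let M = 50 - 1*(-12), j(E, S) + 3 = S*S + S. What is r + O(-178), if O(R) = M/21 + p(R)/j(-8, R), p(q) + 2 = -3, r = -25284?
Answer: -1858333979/73507 ≈ -25281.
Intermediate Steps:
p(q) = -5 (p(q) = -2 - 3 = -5)
j(E, S) = -3 + S + S² (j(E, S) = -3 + (S*S + S) = -3 + (S² + S) = -3 + (S + S²) = -3 + S + S²)
M = 62 (M = 50 + 12 = 62)
O(R) = 62/21 - 5/(-3 + R + R²)
r + O(-178) = -25284 + (-291 + 62*(-178) + 62*(-178)²)/(21*(-3 - 178 + (-178)²)) = -25284 + (-291 - 11036 + 62*31684)/(21*(-3 - 178 + 31684)) = -25284 + (1/21)*(-291 - 11036 + 1964408)/31503 = -25284 + (1/21)*(1/31503)*1953081 = -25284 + 217009/73507 = -1858333979/73507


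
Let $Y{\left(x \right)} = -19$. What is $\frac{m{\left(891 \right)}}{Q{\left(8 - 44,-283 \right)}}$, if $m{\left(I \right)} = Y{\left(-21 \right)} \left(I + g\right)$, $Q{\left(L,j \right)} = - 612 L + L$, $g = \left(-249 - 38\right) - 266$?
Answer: $- \frac{247}{846} \approx -0.29196$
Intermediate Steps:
$g = -553$ ($g = -287 - 266 = -553$)
$Q{\left(L,j \right)} = - 611 L$
$m{\left(I \right)} = 10507 - 19 I$ ($m{\left(I \right)} = - 19 \left(I - 553\right) = - 19 \left(-553 + I\right) = 10507 - 19 I$)
$\frac{m{\left(891 \right)}}{Q{\left(8 - 44,-283 \right)}} = \frac{10507 - 16929}{\left(-611\right) \left(8 - 44\right)} = - \frac{6422}{\left(-611\right) \left(-36\right)} = - \frac{6422}{21996} = \left(-6422\right) \frac{1}{21996} = - \frac{247}{846}$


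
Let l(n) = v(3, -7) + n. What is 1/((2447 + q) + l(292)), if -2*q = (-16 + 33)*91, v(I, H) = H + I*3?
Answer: 2/3935 ≈ 0.00050826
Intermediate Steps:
v(I, H) = H + 3*I
l(n) = 2 + n (l(n) = (-7 + 3*3) + n = (-7 + 9) + n = 2 + n)
q = -1547/2 (q = -(-16 + 33)*91/2 = -17*91/2 = -1/2*1547 = -1547/2 ≈ -773.50)
1/((2447 + q) + l(292)) = 1/((2447 - 1547/2) + (2 + 292)) = 1/(3347/2 + 294) = 1/(3935/2) = 2/3935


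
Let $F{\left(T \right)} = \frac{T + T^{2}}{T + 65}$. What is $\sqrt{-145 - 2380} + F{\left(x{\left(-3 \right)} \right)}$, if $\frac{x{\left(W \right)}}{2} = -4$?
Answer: $\frac{56}{57} + 5 i \sqrt{101} \approx 0.98246 + 50.249 i$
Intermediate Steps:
$x{\left(W \right)} = -8$ ($x{\left(W \right)} = 2 \left(-4\right) = -8$)
$F{\left(T \right)} = \frac{T + T^{2}}{65 + T}$
$\sqrt{-145 - 2380} + F{\left(x{\left(-3 \right)} \right)} = \sqrt{-145 - 2380} - \frac{8 \left(1 - 8\right)}{65 - 8} = \sqrt{-2525} - 8 \cdot \frac{1}{57} \left(-7\right) = 5 i \sqrt{101} - \frac{8}{57} \left(-7\right) = 5 i \sqrt{101} + \frac{56}{57} = \frac{56}{57} + 5 i \sqrt{101}$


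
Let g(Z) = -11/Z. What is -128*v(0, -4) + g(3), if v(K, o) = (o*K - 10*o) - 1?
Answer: -14987/3 ≈ -4995.7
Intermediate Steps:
v(K, o) = -1 - 10*o + K*o (v(K, o) = (K*o - 10*o) - 1 = (-10*o + K*o) - 1 = -1 - 10*o + K*o)
-128*v(0, -4) + g(3) = -128*(-1 - 10*(-4) + 0*(-4)) - 11/3 = -128*(-1 + 40 + 0) - 11*⅓ = -128*39 - 11/3 = -4992 - 11/3 = -14987/3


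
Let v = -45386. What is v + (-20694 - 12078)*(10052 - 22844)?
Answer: 419174038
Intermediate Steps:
v + (-20694 - 12078)*(10052 - 22844) = -45386 + (-20694 - 12078)*(10052 - 22844) = -45386 - 32772*(-12792) = -45386 + 419219424 = 419174038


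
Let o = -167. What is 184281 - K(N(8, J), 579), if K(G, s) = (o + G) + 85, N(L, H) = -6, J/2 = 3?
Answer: 184369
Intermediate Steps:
J = 6 (J = 2*3 = 6)
K(G, s) = -82 + G (K(G, s) = (-167 + G) + 85 = -82 + G)
184281 - K(N(8, J), 579) = 184281 - (-82 - 6) = 184281 - 1*(-88) = 184281 + 88 = 184369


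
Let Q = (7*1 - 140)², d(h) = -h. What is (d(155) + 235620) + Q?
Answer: 253154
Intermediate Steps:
Q = 17689 (Q = (7 - 140)² = (-133)² = 17689)
(d(155) + 235620) + Q = (-1*155 + 235620) + 17689 = (-155 + 235620) + 17689 = 235465 + 17689 = 253154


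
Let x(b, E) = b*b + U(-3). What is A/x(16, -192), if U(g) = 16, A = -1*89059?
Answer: -89059/272 ≈ -327.42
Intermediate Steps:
A = -89059
x(b, E) = 16 + b**2 (x(b, E) = b*b + 16 = b**2 + 16 = 16 + b**2)
A/x(16, -192) = -89059/(16 + 16**2) = -89059/(16 + 256) = -89059/272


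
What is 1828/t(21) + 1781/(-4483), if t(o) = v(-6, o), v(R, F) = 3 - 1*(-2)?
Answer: 8186019/22415 ≈ 365.20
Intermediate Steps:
v(R, F) = 5 (v(R, F) = 3 + 2 = 5)
t(o) = 5
1828/t(21) + 1781/(-4483) = 1828/5 + 1781/(-4483) = 1828*(⅕) + 1781*(-1/4483) = 1828/5 - 1781/4483 = 8186019/22415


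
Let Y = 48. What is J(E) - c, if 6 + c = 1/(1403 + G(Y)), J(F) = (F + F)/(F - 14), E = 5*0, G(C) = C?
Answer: 8705/1451 ≈ 5.9993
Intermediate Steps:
E = 0
J(F) = 2*F/(-14 + F) (J(F) = (2*F)/(-14 + F) = 2*F/(-14 + F))
c = -8705/1451 (c = -6 + 1/(1403 + 48) = -6 + 1/1451 = -8705/1451 ≈ -5.9993)
J(E) - c = 2*0/(-14 + 0) - 1*(-8705/1451) = 2*0/(-14) + 8705/1451 = 2*0*(-1/14) + 8705/1451 = 0 + 8705/1451 = 8705/1451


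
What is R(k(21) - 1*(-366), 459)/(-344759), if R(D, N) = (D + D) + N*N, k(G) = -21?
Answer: -211371/344759 ≈ -0.61310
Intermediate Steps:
R(D, N) = N² + 2*D (R(D, N) = 2*D + N² = N² + 2*D)
R(k(21) - 1*(-366), 459)/(-344759) = (459² + 2*(-21 - 1*(-366)))/(-344759) = (210681 + 2*(-21 + 366))*(-1/344759) = (210681 + 2*345)*(-1/344759) = (210681 + 690)*(-1/344759) = 211371*(-1/344759) = -211371/344759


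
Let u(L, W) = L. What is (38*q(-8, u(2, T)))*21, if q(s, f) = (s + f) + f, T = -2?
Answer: -3192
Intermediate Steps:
q(s, f) = s + 2*f (q(s, f) = (f + s) + f = s + 2*f)
(38*q(-8, u(2, T)))*21 = (38*(-8 + 2*2))*21 = (38*(-8 + 4))*21 = (38*(-4))*21 = -152*21 = -3192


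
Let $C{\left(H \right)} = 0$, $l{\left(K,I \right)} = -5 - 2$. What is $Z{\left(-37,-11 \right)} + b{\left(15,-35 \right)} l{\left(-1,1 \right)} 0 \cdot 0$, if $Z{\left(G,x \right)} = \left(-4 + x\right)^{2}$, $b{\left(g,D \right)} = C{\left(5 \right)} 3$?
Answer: $225$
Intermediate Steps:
$l{\left(K,I \right)} = -7$
$b{\left(g,D \right)} = 0$ ($b{\left(g,D \right)} = 0 \cdot 3 = 0$)
$Z{\left(-37,-11 \right)} + b{\left(15,-35 \right)} l{\left(-1,1 \right)} 0 \cdot 0 = \left(-4 - 11\right)^{2} + 0 \left(-7\right) 0 \cdot 0 = \left(-15\right)^{2} + 0 \cdot 0 \cdot 0 = 225 + 0 \cdot 0 = 225 + 0 = 225$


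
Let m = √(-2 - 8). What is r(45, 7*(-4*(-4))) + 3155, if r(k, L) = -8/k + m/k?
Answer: 141967/45 + I*√10/45 ≈ 3154.8 + 0.070273*I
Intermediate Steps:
m = I*√10 (m = √(-10) = I*√10 ≈ 3.1623*I)
r(k, L) = -8/k + I*√10/k (r(k, L) = -8/k + (I*√10)/k = -8/k + I*√10/k)
r(45, 7*(-4*(-4))) + 3155 = (-8 + I*√10)/45 + 3155 = (-8/45 + I*√10/45) + 3155 = 141967/45 + I*√10/45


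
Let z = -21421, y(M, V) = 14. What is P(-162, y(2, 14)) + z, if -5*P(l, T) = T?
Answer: -107119/5 ≈ -21424.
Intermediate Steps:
P(l, T) = -T/5
P(-162, y(2, 14)) + z = -⅕*14 - 21421 = -14/5 - 21421 = -107119/5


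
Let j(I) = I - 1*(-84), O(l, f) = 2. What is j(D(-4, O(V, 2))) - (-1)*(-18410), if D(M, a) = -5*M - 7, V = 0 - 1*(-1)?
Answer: -18313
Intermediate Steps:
V = 1 (V = 0 + 1 = 1)
D(M, a) = -7 - 5*M
j(I) = 84 + I (j(I) = I + 84 = 84 + I)
j(D(-4, O(V, 2))) - (-1)*(-18410) = (84 + (-7 - 5*(-4))) - (-1)*(-18410) = (84 + (-7 + 20)) - 1*18410 = (84 + 13) - 18410 = 97 - 18410 = -18313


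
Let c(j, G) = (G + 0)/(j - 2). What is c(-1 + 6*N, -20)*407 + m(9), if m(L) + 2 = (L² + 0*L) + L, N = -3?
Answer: 9988/21 ≈ 475.62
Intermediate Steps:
m(L) = -2 + L + L² (m(L) = -2 + ((L² + 0*L) + L) = -2 + ((L² + 0) + L) = -2 + (L² + L) = -2 + (L + L²) = -2 + L + L²)
c(j, G) = G/(-2 + j)
c(-1 + 6*N, -20)*407 + m(9) = -20/(-2 + (-1 + 6*(-3)))*407 + (-2 + 9 + 9²) = -20/(-2 + (-1 - 18))*407 + (-2 + 9 + 81) = -20/(-2 - 19)*407 + 88 = -20/(-21)*407 + 88 = -20*(-1/21)*407 + 88 = (20/21)*407 + 88 = 8140/21 + 88 = 9988/21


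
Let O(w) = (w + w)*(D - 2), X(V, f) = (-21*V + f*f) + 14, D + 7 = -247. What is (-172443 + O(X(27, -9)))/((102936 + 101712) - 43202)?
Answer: 69221/161446 ≈ 0.42876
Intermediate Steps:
D = -254 (D = -7 - 247 = -254)
X(V, f) = 14 + f² - 21*V (X(V, f) = (-21*V + f²) + 14 = (f² - 21*V) + 14 = 14 + f² - 21*V)
O(w) = -512*w (O(w) = (w + w)*(-254 - 2) = (2*w)*(-256) = -512*w)
(-172443 + O(X(27, -9)))/((102936 + 101712) - 43202) = (-172443 - 512*(14 + (-9)² - 21*27))/((102936 + 101712) - 43202) = (-172443 - 512*(14 + 81 - 567))/(204648 - 43202) = (-172443 - 512*(-472))/161446 = (-172443 + 241664)*(1/161446) = 69221*(1/161446) = 69221/161446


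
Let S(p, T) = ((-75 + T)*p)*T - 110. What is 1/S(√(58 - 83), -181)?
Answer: -11/5367563450 - 11584*I/2683781725 ≈ -2.0493e-9 - 4.3163e-6*I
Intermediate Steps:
S(p, T) = -110 + T*p*(-75 + T) (S(p, T) = (p*(-75 + T))*T - 110 = T*p*(-75 + T) - 110 = -110 + T*p*(-75 + T))
1/S(√(58 - 83), -181) = 1/(-110 + √(58 - 83)*(-181)² - 75*(-181)*√(58 - 83)) = 1/(-110 + √(-25)*32761 - 75*(-181)*√(-25)) = 1/(-110 + (5*I)*32761 - 75*(-181)*5*I) = 1/(-110 + 163805*I + 67875*I) = 1/(-110 + 231680*I) = (-110 - 231680*I)/53675634500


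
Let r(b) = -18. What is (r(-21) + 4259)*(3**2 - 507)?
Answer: -2112018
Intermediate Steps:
(r(-21) + 4259)*(3**2 - 507) = (-18 + 4259)*(3**2 - 507) = 4241*(9 - 507) = 4241*(-498) = -2112018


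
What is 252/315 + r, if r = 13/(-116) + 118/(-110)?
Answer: -491/1276 ≈ -0.38480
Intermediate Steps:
r = -7559/6380 (r = 13*(-1/116) + 118*(-1/110) = -13/116 - 59/55 = -7559/6380 ≈ -1.1848)
252/315 + r = 252/315 - 7559/6380 = 252*(1/315) - 7559/6380 = ⅘ - 7559/6380 = -491/1276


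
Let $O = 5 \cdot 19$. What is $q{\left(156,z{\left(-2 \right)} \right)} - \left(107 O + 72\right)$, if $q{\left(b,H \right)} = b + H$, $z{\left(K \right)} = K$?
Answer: $-10083$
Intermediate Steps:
$q{\left(b,H \right)} = H + b$
$O = 95$
$q{\left(156,z{\left(-2 \right)} \right)} - \left(107 O + 72\right) = \left(-2 + 156\right) - \left(107 \cdot 95 + 72\right) = 154 - \left(10165 + 72\right) = 154 - 10237 = -10083$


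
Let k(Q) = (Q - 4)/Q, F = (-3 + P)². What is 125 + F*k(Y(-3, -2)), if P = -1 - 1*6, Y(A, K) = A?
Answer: 1075/3 ≈ 358.33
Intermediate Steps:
P = -7 (P = -1 - 6 = -7)
F = 100 (F = (-3 - 7)² = (-10)² = 100)
k(Q) = (-4 + Q)/Q
125 + F*k(Y(-3, -2)) = 125 + 100*((-4 - 3)/(-3)) = 125 + 100*(-⅓*(-7)) = 125 + 100*(7/3) = 125 + 700/3 = 1075/3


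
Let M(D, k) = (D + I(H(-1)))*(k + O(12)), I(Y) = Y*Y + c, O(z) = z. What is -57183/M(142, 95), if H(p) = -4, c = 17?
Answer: -8169/2675 ≈ -3.0538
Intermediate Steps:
I(Y) = 17 + Y² (I(Y) = Y*Y + 17 = Y² + 17 = 17 + Y²)
M(D, k) = (12 + k)*(33 + D) (M(D, k) = (D + (17 + (-4)²))*(k + 12) = (D + (17 + 16))*(12 + k) = (D + 33)*(12 + k) = (33 + D)*(12 + k) = (12 + k)*(33 + D))
-57183/M(142, 95) = -57183/(396 + 12*142 + 33*95 + 142*95) = -57183/(396 + 1704 + 3135 + 13490) = -57183/18725 = -57183*1/18725 = -8169/2675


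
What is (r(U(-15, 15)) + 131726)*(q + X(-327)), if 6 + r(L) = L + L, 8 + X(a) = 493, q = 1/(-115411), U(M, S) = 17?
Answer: 7374842401836/115411 ≈ 6.3901e+7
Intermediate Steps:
q = -1/115411 ≈ -8.6647e-6
X(a) = 485 (X(a) = -8 + 493 = 485)
r(L) = -6 + 2*L (r(L) = -6 + (L + L) = -6 + 2*L)
(r(U(-15, 15)) + 131726)*(q + X(-327)) = ((-6 + 2*17) + 131726)*(-1/115411 + 485) = ((-6 + 34) + 131726)*(55974334/115411) = (28 + 131726)*(55974334/115411) = 131754*(55974334/115411) = 7374842401836/115411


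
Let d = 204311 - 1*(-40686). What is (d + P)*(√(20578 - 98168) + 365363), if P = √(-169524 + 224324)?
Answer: (244997 + 20*√137)*(365363 + I*√77590) ≈ 8.9598e+10 + 6.8309e+7*I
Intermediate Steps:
P = 20*√137 (P = √54800 = 20*√137 ≈ 234.09)
d = 244997 (d = 204311 + 40686 = 244997)
(d + P)*(√(20578 - 98168) + 365363) = (244997 + 20*√137)*(√(20578 - 98168) + 365363) = (244997 + 20*√137)*(√(-77590) + 365363) = (244997 + 20*√137)*(I*√77590 + 365363) = (244997 + 20*√137)*(365363 + I*√77590)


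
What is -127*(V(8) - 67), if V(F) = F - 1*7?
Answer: 8382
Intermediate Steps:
V(F) = -7 + F (V(F) = F - 7 = -7 + F)
-127*(V(8) - 67) = -127*((-7 + 8) - 67) = -127*(1 - 67) = -127*(-66) = 8382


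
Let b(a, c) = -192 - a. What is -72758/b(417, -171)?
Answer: 10394/87 ≈ 119.47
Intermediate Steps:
-72758/b(417, -171) = -72758/(-192 - 1*417) = -72758/(-192 - 417) = -72758/(-609) = -72758*(-1/609) = 10394/87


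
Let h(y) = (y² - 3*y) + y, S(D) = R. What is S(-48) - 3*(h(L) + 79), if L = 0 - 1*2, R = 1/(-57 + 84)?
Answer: -7046/27 ≈ -260.96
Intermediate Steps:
R = 1/27 ≈ 0.037037
S(D) = 1/27
L = -2 (L = 0 - 2 = -2)
h(y) = y² - 2*y
S(-48) - 3*(h(L) + 79) = 1/27 - 3*(-2*(-2 - 2) + 79) = 1/27 - 3*(-2*(-4) + 79) = 1/27 - 3*(8 + 79) = 1/27 - 3*87 = 1/27 - 261 = -7046/27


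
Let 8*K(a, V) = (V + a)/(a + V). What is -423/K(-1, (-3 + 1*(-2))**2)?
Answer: -3384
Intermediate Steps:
K(a, V) = 1/8 (K(a, V) = ((V + a)/(a + V))/8 = ((V + a)/(V + a))/8 = (1/8)*1 = 1/8)
-423/K(-1, (-3 + 1*(-2))**2) = -423/1/8 = -423*8 = -3384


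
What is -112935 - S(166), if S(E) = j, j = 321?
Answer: -113256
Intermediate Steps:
S(E) = 321
-112935 - S(166) = -112935 - 1*321 = -112935 - 321 = -113256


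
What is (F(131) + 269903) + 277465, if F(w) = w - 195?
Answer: 547304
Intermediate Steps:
F(w) = -195 + w
(F(131) + 269903) + 277465 = ((-195 + 131) + 269903) + 277465 = (-64 + 269903) + 277465 = 269839 + 277465 = 547304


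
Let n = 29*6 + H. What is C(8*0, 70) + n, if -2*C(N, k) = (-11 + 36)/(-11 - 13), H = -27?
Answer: 7081/48 ≈ 147.52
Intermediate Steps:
C(N, k) = 25/48 (C(N, k) = -(-11 + 36)/(2*(-11 - 13)) = -25/(2*(-24)) = -25*(-1)/(2*24) = -1/2*(-25/24) = 25/48)
n = 147 (n = 29*6 - 27 = 174 - 27 = 147)
C(8*0, 70) + n = 25/48 + 147 = 7081/48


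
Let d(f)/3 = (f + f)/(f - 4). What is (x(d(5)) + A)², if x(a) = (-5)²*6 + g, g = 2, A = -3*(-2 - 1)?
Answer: 25921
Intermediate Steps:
A = 9 (A = -3*(-3) = 9)
d(f) = 6*f/(-4 + f) (d(f) = 3*((f + f)/(f - 4)) = 3*((2*f)/(-4 + f)) = 3*(2*f/(-4 + f)) = 6*f/(-4 + f))
x(a) = 152 (x(a) = (-5)²*6 + 2 = 25*6 + 2 = 150 + 2 = 152)
(x(d(5)) + A)² = (152 + 9)² = 161² = 25921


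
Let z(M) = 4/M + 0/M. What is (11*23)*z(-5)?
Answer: -1012/5 ≈ -202.40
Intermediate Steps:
z(M) = 4/M (z(M) = 4/M + 0 = 4/M)
(11*23)*z(-5) = (11*23)*(4/(-5)) = 253*(4*(-1/5)) = 253*(-4/5) = -1012/5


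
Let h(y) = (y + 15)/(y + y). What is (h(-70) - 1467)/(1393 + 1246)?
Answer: -41065/73892 ≈ -0.55574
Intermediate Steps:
h(y) = (15 + y)/(2*y) (h(y) = (15 + y)/((2*y)) = (15 + y)*(1/(2*y)) = (15 + y)/(2*y))
(h(-70) - 1467)/(1393 + 1246) = ((½)*(15 - 70)/(-70) - 1467)/(1393 + 1246) = ((½)*(-1/70)*(-55) - 1467)/2639 = (11/28 - 1467)*(1/2639) = -41065/28*1/2639 = -41065/73892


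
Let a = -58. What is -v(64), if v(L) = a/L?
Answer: 29/32 ≈ 0.90625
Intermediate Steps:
v(L) = -58/L
-v(64) = -(-58)/64 = -1*(-29/32) = 29/32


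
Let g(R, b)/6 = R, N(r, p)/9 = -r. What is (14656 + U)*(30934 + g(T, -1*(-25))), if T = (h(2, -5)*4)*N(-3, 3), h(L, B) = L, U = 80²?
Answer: 678634880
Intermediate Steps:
U = 6400
N(r, p) = -9*r (N(r, p) = 9*(-r) = -9*r)
T = 216 (T = (2*4)*(-9*(-3)) = 8*27 = 216)
g(R, b) = 6*R
(14656 + U)*(30934 + g(T, -1*(-25))) = (14656 + 6400)*(30934 + 6*216) = 21056*(30934 + 1296) = 21056*32230 = 678634880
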